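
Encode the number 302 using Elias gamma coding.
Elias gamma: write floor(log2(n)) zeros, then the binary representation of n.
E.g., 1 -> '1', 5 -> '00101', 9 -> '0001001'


num_bits = floor(log2(302)) + 1 = 9
leading_zeros = num_bits - 1 = 8
binary(302) = 100101110

Elias gamma(302) = '00000000' + '100101110' = 00000000100101110 (17 bits)


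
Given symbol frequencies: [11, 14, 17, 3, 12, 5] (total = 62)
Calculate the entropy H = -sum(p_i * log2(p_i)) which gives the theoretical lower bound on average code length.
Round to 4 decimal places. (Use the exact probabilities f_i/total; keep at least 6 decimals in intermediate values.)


Per-symbol terms -p_i * log2(p_i) with p_i = f_i/62:
  p = 11/62 = 0.177419: log2(p) = -2.494765, -p*log2(p) = 0.442620
  p = 14/62 = 0.225806: log2(p) = -2.146841, -p*log2(p) = 0.484771
  p = 17/62 = 0.274194: log2(p) = -1.866733, -p*log2(p) = 0.511846
  p = 3/62 = 0.048387: log2(p) = -4.369234, -p*log2(p) = 0.211415
  p = 12/62 = 0.193548: log2(p) = -2.369234, -p*log2(p) = 0.458561
  p = 5/62 = 0.080645: log2(p) = -3.632268, -p*log2(p) = 0.292925
H = 0.442620 + 0.484771 + 0.511846 + 0.211415 + 0.458561 + 0.292925 = 2.402138

H = 2.4021 bits/symbol


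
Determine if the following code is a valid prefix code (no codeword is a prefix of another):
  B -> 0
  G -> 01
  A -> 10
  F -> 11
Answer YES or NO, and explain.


Checking each pair (does one codeword prefix another?):
  B='0' vs G='01': prefix -- VIOLATION

NO -- this is NOT a valid prefix code. B (0) is a prefix of G (01).


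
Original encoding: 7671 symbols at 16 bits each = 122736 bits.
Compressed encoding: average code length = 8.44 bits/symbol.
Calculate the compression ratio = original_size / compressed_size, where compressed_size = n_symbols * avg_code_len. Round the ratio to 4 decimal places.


original_size = n_symbols * orig_bits = 7671 * 16 = 122736 bits
compressed_size = n_symbols * avg_code_len = 7671 * 8.44 = 64743.24 bits
ratio = original_size / compressed_size = 122736 / 64743.24 = 1.8957

Compression ratio = 1.8957


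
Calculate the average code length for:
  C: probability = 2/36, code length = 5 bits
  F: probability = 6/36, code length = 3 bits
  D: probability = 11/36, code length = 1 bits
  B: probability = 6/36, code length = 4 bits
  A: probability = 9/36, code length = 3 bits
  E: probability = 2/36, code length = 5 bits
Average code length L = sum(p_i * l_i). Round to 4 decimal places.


Weighted contributions p_i * l_i:
  C: (2/36) * 5 = 10/36
  F: (6/36) * 3 = 18/36
  D: (11/36) * 1 = 11/36
  B: (6/36) * 4 = 24/36
  A: (9/36) * 3 = 27/36
  E: (2/36) * 5 = 10/36
Sum = (10 + 18 + 11 + 24 + 27 + 10)/36 = 100/36

L = 100/36 = 2.7778 bits/symbol


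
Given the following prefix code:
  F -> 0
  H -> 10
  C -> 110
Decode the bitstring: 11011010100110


Decoding step by step:
Bits 110 -> C
Bits 110 -> C
Bits 10 -> H
Bits 10 -> H
Bits 0 -> F
Bits 110 -> C


Decoded message: CCHHFC


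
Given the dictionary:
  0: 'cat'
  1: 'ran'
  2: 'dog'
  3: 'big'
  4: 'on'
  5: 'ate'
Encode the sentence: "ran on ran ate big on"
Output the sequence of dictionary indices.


Look up each word in the dictionary:
  'ran' -> 1
  'on' -> 4
  'ran' -> 1
  'ate' -> 5
  'big' -> 3
  'on' -> 4

Encoded: [1, 4, 1, 5, 3, 4]


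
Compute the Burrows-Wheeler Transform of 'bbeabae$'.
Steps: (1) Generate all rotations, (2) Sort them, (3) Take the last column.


Rotations (sorted):
  0: $bbeabae -> last char: e
  1: abae$bbe -> last char: e
  2: ae$bbeab -> last char: b
  3: bae$bbea -> last char: a
  4: bbeabae$ -> last char: $
  5: beabae$b -> last char: b
  6: e$bbeaba -> last char: a
  7: eabae$bb -> last char: b


BWT = eeba$bab


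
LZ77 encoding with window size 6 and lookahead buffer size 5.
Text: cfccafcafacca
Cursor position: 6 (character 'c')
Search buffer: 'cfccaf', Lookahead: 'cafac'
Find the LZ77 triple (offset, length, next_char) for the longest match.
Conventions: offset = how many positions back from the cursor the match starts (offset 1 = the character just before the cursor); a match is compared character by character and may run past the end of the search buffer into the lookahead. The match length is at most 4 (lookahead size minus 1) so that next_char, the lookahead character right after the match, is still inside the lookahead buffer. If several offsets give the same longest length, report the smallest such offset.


Try each offset into the search buffer:
  offset=1 (pos 5, char 'f'): match length 0
  offset=2 (pos 4, char 'a'): match length 0
  offset=3 (pos 3, char 'c'): match length 3
  offset=4 (pos 2, char 'c'): match length 1
  offset=5 (pos 1, char 'f'): match length 0
  offset=6 (pos 0, char 'c'): match length 1
Longest match has length 3 at offset 3.
next_char = character at position 6 + 3 = 9 -> 'a'

Best match: offset=3, length=3 (matching 'caf' starting at position 3)
LZ77 triple: (3, 3, 'a')


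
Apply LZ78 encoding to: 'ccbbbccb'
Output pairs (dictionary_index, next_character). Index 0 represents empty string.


LZ78 encoding steps:
Dictionary: {0: ''}
Step 1: w='' (idx 0), next='c' -> output (0, 'c'), add 'c' as idx 1
Step 2: w='c' (idx 1), next='b' -> output (1, 'b'), add 'cb' as idx 2
Step 3: w='' (idx 0), next='b' -> output (0, 'b'), add 'b' as idx 3
Step 4: w='b' (idx 3), next='c' -> output (3, 'c'), add 'bc' as idx 4
Step 5: w='cb' (idx 2), end of input -> output (2, '')


Encoded: [(0, 'c'), (1, 'b'), (0, 'b'), (3, 'c'), (2, '')]


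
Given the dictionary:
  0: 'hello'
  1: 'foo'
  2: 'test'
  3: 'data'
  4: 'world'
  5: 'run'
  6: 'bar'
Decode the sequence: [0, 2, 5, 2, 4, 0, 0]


Look up each index in the dictionary:
  0 -> 'hello'
  2 -> 'test'
  5 -> 'run'
  2 -> 'test'
  4 -> 'world'
  0 -> 'hello'
  0 -> 'hello'

Decoded: "hello test run test world hello hello"


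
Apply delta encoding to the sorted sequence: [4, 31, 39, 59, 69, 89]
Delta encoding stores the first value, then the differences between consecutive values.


First value: 4
Deltas:
  31 - 4 = 27
  39 - 31 = 8
  59 - 39 = 20
  69 - 59 = 10
  89 - 69 = 20


Delta encoded: [4, 27, 8, 20, 10, 20]


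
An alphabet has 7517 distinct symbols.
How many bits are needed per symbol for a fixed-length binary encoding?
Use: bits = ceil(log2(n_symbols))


log2(7517) = 12.8759
Bracket: 2^12 = 4096 < 7517 <= 2^13 = 8192
So ceil(log2(7517)) = 13

bits = ceil(log2(7517)) = ceil(12.8759) = 13 bits


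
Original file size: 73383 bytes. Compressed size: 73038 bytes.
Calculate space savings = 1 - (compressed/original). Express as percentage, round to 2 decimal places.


ratio = compressed/original = 73038/73383 = 0.995299
savings = 1 - ratio = 1 - 0.995299 = 0.004701
as a percentage: 0.004701 * 100 = 0.47%

Space savings = 1 - 73038/73383 = 0.47%


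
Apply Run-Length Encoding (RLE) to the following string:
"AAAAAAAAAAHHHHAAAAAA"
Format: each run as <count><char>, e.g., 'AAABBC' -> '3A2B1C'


Scanning runs left to right:
  i=0: run of 'A' x 10 -> '10A'
  i=10: run of 'H' x 4 -> '4H'
  i=14: run of 'A' x 6 -> '6A'

RLE = 10A4H6A


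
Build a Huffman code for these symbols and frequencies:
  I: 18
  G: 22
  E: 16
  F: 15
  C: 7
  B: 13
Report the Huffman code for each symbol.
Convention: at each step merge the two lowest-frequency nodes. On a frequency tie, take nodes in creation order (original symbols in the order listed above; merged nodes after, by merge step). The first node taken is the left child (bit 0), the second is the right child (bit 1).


Huffman tree construction:
Step 1: Merge C(7) + B(13) = 20
Step 2: Merge F(15) + E(16) = 31
Step 3: Merge I(18) + (C+B)(20) = 38
Step 4: Merge G(22) + (F+E)(31) = 53
Step 5: Merge (I+(C+B))(38) + (G+(F+E))(53) = 91
Read each symbol's code off the tree from the root (left child = 0, right child = 1).

Codes:
  I: 00 (length 2)
  G: 10 (length 2)
  E: 111 (length 3)
  F: 110 (length 3)
  C: 010 (length 3)
  B: 011 (length 3)
Average code length: 233/91 = 2.5604 bits/symbol


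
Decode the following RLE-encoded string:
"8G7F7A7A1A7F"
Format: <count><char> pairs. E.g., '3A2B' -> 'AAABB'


Expanding each <count><char> pair:
  8G -> 'GGGGGGGG'
  7F -> 'FFFFFFF'
  7A -> 'AAAAAAA'
  7A -> 'AAAAAAA'
  1A -> 'A'
  7F -> 'FFFFFFF'

Decoded = GGGGGGGGFFFFFFFAAAAAAAAAAAAAAAFFFFFFF


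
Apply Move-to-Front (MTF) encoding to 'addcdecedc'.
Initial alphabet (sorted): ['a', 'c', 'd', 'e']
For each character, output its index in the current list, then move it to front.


MTF encoding:
'a': index 0 in ['a', 'c', 'd', 'e'] -> ['a', 'c', 'd', 'e']
'd': index 2 in ['a', 'c', 'd', 'e'] -> ['d', 'a', 'c', 'e']
'd': index 0 in ['d', 'a', 'c', 'e'] -> ['d', 'a', 'c', 'e']
'c': index 2 in ['d', 'a', 'c', 'e'] -> ['c', 'd', 'a', 'e']
'd': index 1 in ['c', 'd', 'a', 'e'] -> ['d', 'c', 'a', 'e']
'e': index 3 in ['d', 'c', 'a', 'e'] -> ['e', 'd', 'c', 'a']
'c': index 2 in ['e', 'd', 'c', 'a'] -> ['c', 'e', 'd', 'a']
'e': index 1 in ['c', 'e', 'd', 'a'] -> ['e', 'c', 'd', 'a']
'd': index 2 in ['e', 'c', 'd', 'a'] -> ['d', 'e', 'c', 'a']
'c': index 2 in ['d', 'e', 'c', 'a'] -> ['c', 'd', 'e', 'a']


Output: [0, 2, 0, 2, 1, 3, 2, 1, 2, 2]


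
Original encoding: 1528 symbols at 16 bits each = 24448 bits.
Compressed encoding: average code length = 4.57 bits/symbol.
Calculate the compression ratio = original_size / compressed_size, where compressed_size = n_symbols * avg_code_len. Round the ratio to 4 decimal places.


original_size = n_symbols * orig_bits = 1528 * 16 = 24448 bits
compressed_size = n_symbols * avg_code_len = 1528 * 4.57 = 6982.96 bits
ratio = original_size / compressed_size = 24448 / 6982.96 = 3.5011

Compression ratio = 3.5011


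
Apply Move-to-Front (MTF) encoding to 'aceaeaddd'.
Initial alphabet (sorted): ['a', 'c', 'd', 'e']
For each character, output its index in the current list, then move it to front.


MTF encoding:
'a': index 0 in ['a', 'c', 'd', 'e'] -> ['a', 'c', 'd', 'e']
'c': index 1 in ['a', 'c', 'd', 'e'] -> ['c', 'a', 'd', 'e']
'e': index 3 in ['c', 'a', 'd', 'e'] -> ['e', 'c', 'a', 'd']
'a': index 2 in ['e', 'c', 'a', 'd'] -> ['a', 'e', 'c', 'd']
'e': index 1 in ['a', 'e', 'c', 'd'] -> ['e', 'a', 'c', 'd']
'a': index 1 in ['e', 'a', 'c', 'd'] -> ['a', 'e', 'c', 'd']
'd': index 3 in ['a', 'e', 'c', 'd'] -> ['d', 'a', 'e', 'c']
'd': index 0 in ['d', 'a', 'e', 'c'] -> ['d', 'a', 'e', 'c']
'd': index 0 in ['d', 'a', 'e', 'c'] -> ['d', 'a', 'e', 'c']


Output: [0, 1, 3, 2, 1, 1, 3, 0, 0]


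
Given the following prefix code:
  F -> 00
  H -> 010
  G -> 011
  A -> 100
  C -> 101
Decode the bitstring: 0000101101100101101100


Decoding step by step:
Bits 00 -> F
Bits 00 -> F
Bits 101 -> C
Bits 101 -> C
Bits 100 -> A
Bits 101 -> C
Bits 101 -> C
Bits 100 -> A


Decoded message: FFCCACCA


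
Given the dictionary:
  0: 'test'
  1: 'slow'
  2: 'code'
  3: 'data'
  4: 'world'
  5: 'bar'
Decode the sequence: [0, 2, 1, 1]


Look up each index in the dictionary:
  0 -> 'test'
  2 -> 'code'
  1 -> 'slow'
  1 -> 'slow'

Decoded: "test code slow slow"


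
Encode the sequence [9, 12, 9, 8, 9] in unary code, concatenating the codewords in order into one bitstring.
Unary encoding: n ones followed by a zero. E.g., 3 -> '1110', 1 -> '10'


Encode each number as n ones followed by a terminating 0:
  9 -> 1111111110 (10 bits)
  12 -> 1111111111110 (13 bits)
  9 -> 1111111110 (10 bits)
  8 -> 111111110 (9 bits)
  9 -> 1111111110 (10 bits)
Total length = 10 + 13 + 10 + 9 + 10 = 52 bits.

Unary([9, 12, 9, 8, 9]) = 1111111110111111111111011111111101111111101111111110 (52 bits)


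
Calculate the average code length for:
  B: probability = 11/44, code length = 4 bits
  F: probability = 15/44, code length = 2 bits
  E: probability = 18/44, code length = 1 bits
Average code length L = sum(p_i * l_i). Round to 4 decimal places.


Weighted contributions p_i * l_i:
  B: (11/44) * 4 = 44/44
  F: (15/44) * 2 = 30/44
  E: (18/44) * 1 = 18/44
Sum = (44 + 30 + 18)/44 = 92/44

L = 92/44 = 2.0909 bits/symbol


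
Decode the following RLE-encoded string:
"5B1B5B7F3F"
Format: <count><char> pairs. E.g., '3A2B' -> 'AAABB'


Expanding each <count><char> pair:
  5B -> 'BBBBB'
  1B -> 'B'
  5B -> 'BBBBB'
  7F -> 'FFFFFFF'
  3F -> 'FFF'

Decoded = BBBBBBBBBBBFFFFFFFFFF


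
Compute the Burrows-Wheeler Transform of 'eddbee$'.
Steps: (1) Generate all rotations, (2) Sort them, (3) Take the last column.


Rotations (sorted):
  0: $eddbee -> last char: e
  1: bee$edd -> last char: d
  2: dbee$ed -> last char: d
  3: ddbee$e -> last char: e
  4: e$eddbe -> last char: e
  5: eddbee$ -> last char: $
  6: ee$eddb -> last char: b


BWT = eddee$b


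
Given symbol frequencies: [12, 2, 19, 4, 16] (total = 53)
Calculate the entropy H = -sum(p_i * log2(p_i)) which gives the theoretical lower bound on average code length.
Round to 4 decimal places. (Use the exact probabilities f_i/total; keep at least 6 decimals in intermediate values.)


Per-symbol terms -p_i * log2(p_i) with p_i = f_i/53:
  p = 12/53 = 0.226415: log2(p) = -2.142958, -p*log2(p) = 0.485198
  p = 2/53 = 0.037736: log2(p) = -4.727920, -p*log2(p) = 0.178412
  p = 19/53 = 0.358491: log2(p) = -1.479993, -p*log2(p) = 0.530564
  p = 4/53 = 0.075472: log2(p) = -3.727920, -p*log2(p) = 0.281352
  p = 16/53 = 0.301887: log2(p) = -1.727920, -p*log2(p) = 0.521636
H = 0.485198 + 0.178412 + 0.530564 + 0.281352 + 0.521636 = 1.997162

H = 1.9972 bits/symbol


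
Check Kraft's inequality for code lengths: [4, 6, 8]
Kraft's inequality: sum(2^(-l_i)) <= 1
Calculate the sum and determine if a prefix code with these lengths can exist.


Sum = 2^(-4) + 2^(-6) + 2^(-8)
    = 0.0625 + 0.015625 + 0.00390625
    = 21/256 = 0.08203125
Since 0.08203125 <= 1, Kraft's inequality IS satisfied.
A prefix code with these lengths CAN exist.

Kraft sum = 0.08203125. Satisfied.


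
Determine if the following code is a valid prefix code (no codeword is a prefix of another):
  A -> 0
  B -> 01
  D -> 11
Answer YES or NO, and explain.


Checking each pair (does one codeword prefix another?):
  A='0' vs B='01': prefix -- VIOLATION

NO -- this is NOT a valid prefix code. A (0) is a prefix of B (01).


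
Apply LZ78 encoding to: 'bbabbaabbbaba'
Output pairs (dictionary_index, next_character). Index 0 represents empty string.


LZ78 encoding steps:
Dictionary: {0: ''}
Step 1: w='' (idx 0), next='b' -> output (0, 'b'), add 'b' as idx 1
Step 2: w='b' (idx 1), next='a' -> output (1, 'a'), add 'ba' as idx 2
Step 3: w='b' (idx 1), next='b' -> output (1, 'b'), add 'bb' as idx 3
Step 4: w='' (idx 0), next='a' -> output (0, 'a'), add 'a' as idx 4
Step 5: w='a' (idx 4), next='b' -> output (4, 'b'), add 'ab' as idx 5
Step 6: w='bb' (idx 3), next='a' -> output (3, 'a'), add 'bba' as idx 6
Step 7: w='ba' (idx 2), end of input -> output (2, '')


Encoded: [(0, 'b'), (1, 'a'), (1, 'b'), (0, 'a'), (4, 'b'), (3, 'a'), (2, '')]


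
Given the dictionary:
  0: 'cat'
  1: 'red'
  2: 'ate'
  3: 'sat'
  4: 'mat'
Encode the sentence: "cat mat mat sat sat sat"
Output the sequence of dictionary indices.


Look up each word in the dictionary:
  'cat' -> 0
  'mat' -> 4
  'mat' -> 4
  'sat' -> 3
  'sat' -> 3
  'sat' -> 3

Encoded: [0, 4, 4, 3, 3, 3]


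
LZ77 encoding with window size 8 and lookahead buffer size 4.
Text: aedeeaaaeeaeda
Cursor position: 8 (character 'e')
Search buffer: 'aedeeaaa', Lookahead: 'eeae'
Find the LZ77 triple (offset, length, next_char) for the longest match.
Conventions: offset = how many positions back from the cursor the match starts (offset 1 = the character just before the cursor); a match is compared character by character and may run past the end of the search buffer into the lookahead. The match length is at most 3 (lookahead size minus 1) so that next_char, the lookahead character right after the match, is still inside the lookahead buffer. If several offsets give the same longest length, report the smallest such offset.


Try each offset into the search buffer:
  offset=1 (pos 7, char 'a'): match length 0
  offset=2 (pos 6, char 'a'): match length 0
  offset=3 (pos 5, char 'a'): match length 0
  offset=4 (pos 4, char 'e'): match length 1
  offset=5 (pos 3, char 'e'): match length 3
  offset=6 (pos 2, char 'd'): match length 0
  offset=7 (pos 1, char 'e'): match length 1
  offset=8 (pos 0, char 'a'): match length 0
Longest match has length 3 at offset 5.
next_char = character at position 8 + 3 = 11 -> 'e'

Best match: offset=5, length=3 (matching 'eea' starting at position 3)
LZ77 triple: (5, 3, 'e')


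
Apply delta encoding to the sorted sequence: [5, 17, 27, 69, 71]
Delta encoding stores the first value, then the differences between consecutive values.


First value: 5
Deltas:
  17 - 5 = 12
  27 - 17 = 10
  69 - 27 = 42
  71 - 69 = 2


Delta encoded: [5, 12, 10, 42, 2]


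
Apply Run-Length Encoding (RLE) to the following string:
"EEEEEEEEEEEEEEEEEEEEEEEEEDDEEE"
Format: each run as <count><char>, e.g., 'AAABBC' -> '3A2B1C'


Scanning runs left to right:
  i=0: run of 'E' x 25 -> '25E'
  i=25: run of 'D' x 2 -> '2D'
  i=27: run of 'E' x 3 -> '3E'

RLE = 25E2D3E


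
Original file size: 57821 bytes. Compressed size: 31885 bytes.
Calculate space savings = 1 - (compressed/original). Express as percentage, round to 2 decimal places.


ratio = compressed/original = 31885/57821 = 0.551443
savings = 1 - ratio = 1 - 0.551443 = 0.448557
as a percentage: 0.448557 * 100 = 44.86%

Space savings = 1 - 31885/57821 = 44.86%


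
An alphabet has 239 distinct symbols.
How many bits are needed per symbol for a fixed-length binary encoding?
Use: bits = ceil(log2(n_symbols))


log2(239) = 7.9009
Bracket: 2^7 = 128 < 239 <= 2^8 = 256
So ceil(log2(239)) = 8

bits = ceil(log2(239)) = ceil(7.9009) = 8 bits


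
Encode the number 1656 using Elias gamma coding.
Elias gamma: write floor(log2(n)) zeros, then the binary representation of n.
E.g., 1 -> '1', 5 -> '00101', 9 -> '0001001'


num_bits = floor(log2(1656)) + 1 = 11
leading_zeros = num_bits - 1 = 10
binary(1656) = 11001111000

Elias gamma(1656) = '0000000000' + '11001111000' = 000000000011001111000 (21 bits)


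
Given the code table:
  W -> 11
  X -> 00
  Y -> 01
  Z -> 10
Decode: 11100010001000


Decoding:
11 -> W
10 -> Z
00 -> X
10 -> Z
00 -> X
10 -> Z
00 -> X


Result: WZXZXZX


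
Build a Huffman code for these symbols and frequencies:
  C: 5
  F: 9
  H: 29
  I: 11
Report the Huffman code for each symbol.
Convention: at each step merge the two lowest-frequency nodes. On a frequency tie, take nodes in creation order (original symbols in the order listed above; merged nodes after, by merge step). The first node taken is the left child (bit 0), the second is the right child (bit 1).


Huffman tree construction:
Step 1: Merge C(5) + F(9) = 14
Step 2: Merge I(11) + (C+F)(14) = 25
Step 3: Merge (I+(C+F))(25) + H(29) = 54
Read each symbol's code off the tree from the root (left child = 0, right child = 1).

Codes:
  C: 010 (length 3)
  F: 011 (length 3)
  H: 1 (length 1)
  I: 00 (length 2)
Average code length: 93/54 = 1.7222 bits/symbol


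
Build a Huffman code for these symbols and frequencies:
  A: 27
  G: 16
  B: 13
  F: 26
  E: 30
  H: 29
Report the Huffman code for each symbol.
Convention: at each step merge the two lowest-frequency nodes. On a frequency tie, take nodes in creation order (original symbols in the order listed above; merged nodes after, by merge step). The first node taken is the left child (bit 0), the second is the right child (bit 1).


Huffman tree construction:
Step 1: Merge B(13) + G(16) = 29
Step 2: Merge F(26) + A(27) = 53
Step 3: Merge H(29) + (B+G)(29) = 58
Step 4: Merge E(30) + (F+A)(53) = 83
Step 5: Merge (H+(B+G))(58) + (E+(F+A))(83) = 141
Read each symbol's code off the tree from the root (left child = 0, right child = 1).

Codes:
  A: 111 (length 3)
  G: 011 (length 3)
  B: 010 (length 3)
  F: 110 (length 3)
  E: 10 (length 2)
  H: 00 (length 2)
Average code length: 364/141 = 2.5816 bits/symbol


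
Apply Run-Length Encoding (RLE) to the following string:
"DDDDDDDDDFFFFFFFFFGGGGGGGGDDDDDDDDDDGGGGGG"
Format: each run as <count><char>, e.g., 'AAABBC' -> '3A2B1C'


Scanning runs left to right:
  i=0: run of 'D' x 9 -> '9D'
  i=9: run of 'F' x 9 -> '9F'
  i=18: run of 'G' x 8 -> '8G'
  i=26: run of 'D' x 10 -> '10D'
  i=36: run of 'G' x 6 -> '6G'

RLE = 9D9F8G10D6G


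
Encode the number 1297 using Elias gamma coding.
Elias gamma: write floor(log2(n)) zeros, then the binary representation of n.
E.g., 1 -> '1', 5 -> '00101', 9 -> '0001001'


num_bits = floor(log2(1297)) + 1 = 11
leading_zeros = num_bits - 1 = 10
binary(1297) = 10100010001

Elias gamma(1297) = '0000000000' + '10100010001' = 000000000010100010001 (21 bits)


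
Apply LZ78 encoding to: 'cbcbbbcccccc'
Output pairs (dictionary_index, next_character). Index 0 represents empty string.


LZ78 encoding steps:
Dictionary: {0: ''}
Step 1: w='' (idx 0), next='c' -> output (0, 'c'), add 'c' as idx 1
Step 2: w='' (idx 0), next='b' -> output (0, 'b'), add 'b' as idx 2
Step 3: w='c' (idx 1), next='b' -> output (1, 'b'), add 'cb' as idx 3
Step 4: w='b' (idx 2), next='b' -> output (2, 'b'), add 'bb' as idx 4
Step 5: w='c' (idx 1), next='c' -> output (1, 'c'), add 'cc' as idx 5
Step 6: w='cc' (idx 5), next='c' -> output (5, 'c'), add 'ccc' as idx 6
Step 7: w='c' (idx 1), end of input -> output (1, '')


Encoded: [(0, 'c'), (0, 'b'), (1, 'b'), (2, 'b'), (1, 'c'), (5, 'c'), (1, '')]


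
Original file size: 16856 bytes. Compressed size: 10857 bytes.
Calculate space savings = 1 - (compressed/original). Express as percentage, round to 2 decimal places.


ratio = compressed/original = 10857/16856 = 0.644103
savings = 1 - ratio = 1 - 0.644103 = 0.355897
as a percentage: 0.355897 * 100 = 35.59%

Space savings = 1 - 10857/16856 = 35.59%


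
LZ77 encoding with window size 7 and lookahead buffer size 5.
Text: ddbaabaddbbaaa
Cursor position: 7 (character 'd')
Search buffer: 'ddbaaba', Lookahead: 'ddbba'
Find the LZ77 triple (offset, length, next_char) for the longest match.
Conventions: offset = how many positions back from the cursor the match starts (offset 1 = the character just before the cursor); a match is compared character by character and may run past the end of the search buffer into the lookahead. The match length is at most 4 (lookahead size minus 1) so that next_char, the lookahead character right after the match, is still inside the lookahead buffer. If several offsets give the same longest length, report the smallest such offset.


Try each offset into the search buffer:
  offset=1 (pos 6, char 'a'): match length 0
  offset=2 (pos 5, char 'b'): match length 0
  offset=3 (pos 4, char 'a'): match length 0
  offset=4 (pos 3, char 'a'): match length 0
  offset=5 (pos 2, char 'b'): match length 0
  offset=6 (pos 1, char 'd'): match length 1
  offset=7 (pos 0, char 'd'): match length 3
Longest match has length 3 at offset 7.
next_char = character at position 7 + 3 = 10 -> 'b'

Best match: offset=7, length=3 (matching 'ddb' starting at position 0)
LZ77 triple: (7, 3, 'b')


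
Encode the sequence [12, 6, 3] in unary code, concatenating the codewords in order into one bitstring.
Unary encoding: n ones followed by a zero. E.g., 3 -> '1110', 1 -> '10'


Encode each number as n ones followed by a terminating 0:
  12 -> 1111111111110 (13 bits)
  6 -> 1111110 (7 bits)
  3 -> 1110 (4 bits)
Total length = 13 + 7 + 4 = 24 bits.

Unary([12, 6, 3]) = 111111111111011111101110 (24 bits)


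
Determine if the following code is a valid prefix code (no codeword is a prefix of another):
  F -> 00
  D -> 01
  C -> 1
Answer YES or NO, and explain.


Checking each pair (does one codeword prefix another?):
  F='00' vs D='01': no prefix
  F='00' vs C='1': no prefix
  D='01' vs F='00': no prefix
  D='01' vs C='1': no prefix
  C='1' vs F='00': no prefix
  C='1' vs D='01': no prefix
No violation found over all pairs.

YES -- this is a valid prefix code. No codeword is a prefix of any other codeword.


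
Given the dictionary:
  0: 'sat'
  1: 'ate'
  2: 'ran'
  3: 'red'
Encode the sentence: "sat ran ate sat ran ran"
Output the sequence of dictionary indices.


Look up each word in the dictionary:
  'sat' -> 0
  'ran' -> 2
  'ate' -> 1
  'sat' -> 0
  'ran' -> 2
  'ran' -> 2

Encoded: [0, 2, 1, 0, 2, 2]


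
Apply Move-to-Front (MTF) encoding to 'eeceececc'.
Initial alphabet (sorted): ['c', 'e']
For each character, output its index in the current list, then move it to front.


MTF encoding:
'e': index 1 in ['c', 'e'] -> ['e', 'c']
'e': index 0 in ['e', 'c'] -> ['e', 'c']
'c': index 1 in ['e', 'c'] -> ['c', 'e']
'e': index 1 in ['c', 'e'] -> ['e', 'c']
'e': index 0 in ['e', 'c'] -> ['e', 'c']
'c': index 1 in ['e', 'c'] -> ['c', 'e']
'e': index 1 in ['c', 'e'] -> ['e', 'c']
'c': index 1 in ['e', 'c'] -> ['c', 'e']
'c': index 0 in ['c', 'e'] -> ['c', 'e']


Output: [1, 0, 1, 1, 0, 1, 1, 1, 0]


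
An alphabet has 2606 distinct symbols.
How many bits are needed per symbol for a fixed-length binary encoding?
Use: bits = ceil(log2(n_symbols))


log2(2606) = 11.3476
Bracket: 2^11 = 2048 < 2606 <= 2^12 = 4096
So ceil(log2(2606)) = 12

bits = ceil(log2(2606)) = ceil(11.3476) = 12 bits


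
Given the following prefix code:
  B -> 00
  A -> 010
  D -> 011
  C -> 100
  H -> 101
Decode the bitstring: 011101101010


Decoding step by step:
Bits 011 -> D
Bits 101 -> H
Bits 101 -> H
Bits 010 -> A


Decoded message: DHHA


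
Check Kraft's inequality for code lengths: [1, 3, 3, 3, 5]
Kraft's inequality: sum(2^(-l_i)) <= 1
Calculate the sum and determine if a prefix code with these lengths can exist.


Sum = 2^(-1) + 2^(-3) + 2^(-3) + 2^(-3) + 2^(-5)
    = 0.5 + 0.125 + 0.125 + 0.125 + 0.03125
    = 29/32 = 0.90625
Since 0.90625 <= 1, Kraft's inequality IS satisfied.
A prefix code with these lengths CAN exist.

Kraft sum = 0.90625. Satisfied.


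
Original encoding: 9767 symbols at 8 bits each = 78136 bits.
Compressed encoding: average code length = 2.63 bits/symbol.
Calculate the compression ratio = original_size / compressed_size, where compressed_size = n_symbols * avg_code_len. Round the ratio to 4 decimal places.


original_size = n_symbols * orig_bits = 9767 * 8 = 78136 bits
compressed_size = n_symbols * avg_code_len = 9767 * 2.63 = 25687.21 bits
ratio = original_size / compressed_size = 78136 / 25687.21 = 3.0418

Compression ratio = 3.0418


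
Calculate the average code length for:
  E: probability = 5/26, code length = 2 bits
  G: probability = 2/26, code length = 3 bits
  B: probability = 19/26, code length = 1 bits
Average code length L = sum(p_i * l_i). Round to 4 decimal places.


Weighted contributions p_i * l_i:
  E: (5/26) * 2 = 10/26
  G: (2/26) * 3 = 6/26
  B: (19/26) * 1 = 19/26
Sum = (10 + 6 + 19)/26 = 35/26

L = 35/26 = 1.3462 bits/symbol


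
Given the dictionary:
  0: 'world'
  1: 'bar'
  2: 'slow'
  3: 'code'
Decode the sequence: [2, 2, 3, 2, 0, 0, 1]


Look up each index in the dictionary:
  2 -> 'slow'
  2 -> 'slow'
  3 -> 'code'
  2 -> 'slow'
  0 -> 'world'
  0 -> 'world'
  1 -> 'bar'

Decoded: "slow slow code slow world world bar"


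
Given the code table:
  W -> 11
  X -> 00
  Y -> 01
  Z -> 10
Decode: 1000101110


Decoding:
10 -> Z
00 -> X
10 -> Z
11 -> W
10 -> Z


Result: ZXZWZ


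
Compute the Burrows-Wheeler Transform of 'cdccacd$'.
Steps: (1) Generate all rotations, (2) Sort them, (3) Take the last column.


Rotations (sorted):
  0: $cdccacd -> last char: d
  1: acd$cdcc -> last char: c
  2: cacd$cdc -> last char: c
  3: ccacd$cd -> last char: d
  4: cd$cdcca -> last char: a
  5: cdccacd$ -> last char: $
  6: d$cdccac -> last char: c
  7: dccacd$c -> last char: c


BWT = dccda$cc


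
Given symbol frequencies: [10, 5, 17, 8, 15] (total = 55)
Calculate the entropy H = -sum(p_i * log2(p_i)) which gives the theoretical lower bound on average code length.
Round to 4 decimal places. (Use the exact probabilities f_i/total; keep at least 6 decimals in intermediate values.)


Per-symbol terms -p_i * log2(p_i) with p_i = f_i/55:
  p = 10/55 = 0.181818: log2(p) = -2.459432, -p*log2(p) = 0.447169
  p = 5/55 = 0.090909: log2(p) = -3.459432, -p*log2(p) = 0.314494
  p = 17/55 = 0.309091: log2(p) = -1.693897, -p*log2(p) = 0.523568
  p = 8/55 = 0.145455: log2(p) = -2.781360, -p*log2(p) = 0.404561
  p = 15/55 = 0.272727: log2(p) = -1.874469, -p*log2(p) = 0.511219
H = 0.447169 + 0.314494 + 0.523568 + 0.404561 + 0.511219 = 2.201011

H = 2.201 bits/symbol


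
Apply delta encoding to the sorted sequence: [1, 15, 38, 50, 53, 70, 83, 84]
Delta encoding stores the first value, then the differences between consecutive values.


First value: 1
Deltas:
  15 - 1 = 14
  38 - 15 = 23
  50 - 38 = 12
  53 - 50 = 3
  70 - 53 = 17
  83 - 70 = 13
  84 - 83 = 1


Delta encoded: [1, 14, 23, 12, 3, 17, 13, 1]


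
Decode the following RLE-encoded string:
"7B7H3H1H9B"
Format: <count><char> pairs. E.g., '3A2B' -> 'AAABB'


Expanding each <count><char> pair:
  7B -> 'BBBBBBB'
  7H -> 'HHHHHHH'
  3H -> 'HHH'
  1H -> 'H'
  9B -> 'BBBBBBBBB'

Decoded = BBBBBBBHHHHHHHHHHHBBBBBBBBB


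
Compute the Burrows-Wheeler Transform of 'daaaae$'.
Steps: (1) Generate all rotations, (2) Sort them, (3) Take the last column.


Rotations (sorted):
  0: $daaaae -> last char: e
  1: aaaae$d -> last char: d
  2: aaae$da -> last char: a
  3: aae$daa -> last char: a
  4: ae$daaa -> last char: a
  5: daaaae$ -> last char: $
  6: e$daaaa -> last char: a


BWT = edaaa$a


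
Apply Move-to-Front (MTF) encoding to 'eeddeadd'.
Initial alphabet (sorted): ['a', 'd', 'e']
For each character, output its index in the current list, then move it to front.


MTF encoding:
'e': index 2 in ['a', 'd', 'e'] -> ['e', 'a', 'd']
'e': index 0 in ['e', 'a', 'd'] -> ['e', 'a', 'd']
'd': index 2 in ['e', 'a', 'd'] -> ['d', 'e', 'a']
'd': index 0 in ['d', 'e', 'a'] -> ['d', 'e', 'a']
'e': index 1 in ['d', 'e', 'a'] -> ['e', 'd', 'a']
'a': index 2 in ['e', 'd', 'a'] -> ['a', 'e', 'd']
'd': index 2 in ['a', 'e', 'd'] -> ['d', 'a', 'e']
'd': index 0 in ['d', 'a', 'e'] -> ['d', 'a', 'e']


Output: [2, 0, 2, 0, 1, 2, 2, 0]


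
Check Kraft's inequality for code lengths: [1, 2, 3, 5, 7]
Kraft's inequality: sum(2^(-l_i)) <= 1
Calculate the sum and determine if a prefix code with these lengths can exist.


Sum = 2^(-1) + 2^(-2) + 2^(-3) + 2^(-5) + 2^(-7)
    = 0.5 + 0.25 + 0.125 + 0.03125 + 0.0078125
    = 117/128 = 0.9140625
Since 0.9140625 <= 1, Kraft's inequality IS satisfied.
A prefix code with these lengths CAN exist.

Kraft sum = 0.9140625. Satisfied.


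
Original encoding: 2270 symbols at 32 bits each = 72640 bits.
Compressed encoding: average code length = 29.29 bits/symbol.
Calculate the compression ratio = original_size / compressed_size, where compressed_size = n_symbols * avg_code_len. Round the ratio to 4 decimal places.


original_size = n_symbols * orig_bits = 2270 * 32 = 72640 bits
compressed_size = n_symbols * avg_code_len = 2270 * 29.29 = 66488.3 bits
ratio = original_size / compressed_size = 72640 / 66488.3 = 1.0925

Compression ratio = 1.0925


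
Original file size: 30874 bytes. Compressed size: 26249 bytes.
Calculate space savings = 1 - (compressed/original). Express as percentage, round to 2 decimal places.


ratio = compressed/original = 26249/30874 = 0.850198
savings = 1 - ratio = 1 - 0.850198 = 0.149802
as a percentage: 0.149802 * 100 = 14.98%

Space savings = 1 - 26249/30874 = 14.98%


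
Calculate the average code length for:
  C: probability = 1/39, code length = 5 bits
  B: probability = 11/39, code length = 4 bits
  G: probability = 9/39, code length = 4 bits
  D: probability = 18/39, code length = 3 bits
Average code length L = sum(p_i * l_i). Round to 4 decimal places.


Weighted contributions p_i * l_i:
  C: (1/39) * 5 = 5/39
  B: (11/39) * 4 = 44/39
  G: (9/39) * 4 = 36/39
  D: (18/39) * 3 = 54/39
Sum = (5 + 44 + 36 + 54)/39 = 139/39

L = 139/39 = 3.5641 bits/symbol


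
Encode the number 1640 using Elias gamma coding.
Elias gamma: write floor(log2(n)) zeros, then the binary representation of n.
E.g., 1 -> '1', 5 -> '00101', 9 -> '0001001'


num_bits = floor(log2(1640)) + 1 = 11
leading_zeros = num_bits - 1 = 10
binary(1640) = 11001101000

Elias gamma(1640) = '0000000000' + '11001101000' = 000000000011001101000 (21 bits)


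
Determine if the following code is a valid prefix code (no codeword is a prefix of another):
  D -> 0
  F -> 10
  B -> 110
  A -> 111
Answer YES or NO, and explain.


Checking each pair (does one codeword prefix another?):
  D='0' vs F='10': no prefix
  D='0' vs B='110': no prefix
  D='0' vs A='111': no prefix
  F='10' vs D='0': no prefix
  F='10' vs B='110': no prefix
  F='10' vs A='111': no prefix
  B='110' vs D='0': no prefix
  B='110' vs F='10': no prefix
  B='110' vs A='111': no prefix
  A='111' vs D='0': no prefix
  A='111' vs F='10': no prefix
  A='111' vs B='110': no prefix
No violation found over all pairs.

YES -- this is a valid prefix code. No codeword is a prefix of any other codeword.


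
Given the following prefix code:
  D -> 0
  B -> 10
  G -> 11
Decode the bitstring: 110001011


Decoding step by step:
Bits 11 -> G
Bits 0 -> D
Bits 0 -> D
Bits 0 -> D
Bits 10 -> B
Bits 11 -> G


Decoded message: GDDDBG


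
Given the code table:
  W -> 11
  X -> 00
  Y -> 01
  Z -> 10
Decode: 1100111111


Decoding:
11 -> W
00 -> X
11 -> W
11 -> W
11 -> W


Result: WXWWW


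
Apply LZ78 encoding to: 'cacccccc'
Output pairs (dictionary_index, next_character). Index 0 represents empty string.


LZ78 encoding steps:
Dictionary: {0: ''}
Step 1: w='' (idx 0), next='c' -> output (0, 'c'), add 'c' as idx 1
Step 2: w='' (idx 0), next='a' -> output (0, 'a'), add 'a' as idx 2
Step 3: w='c' (idx 1), next='c' -> output (1, 'c'), add 'cc' as idx 3
Step 4: w='cc' (idx 3), next='c' -> output (3, 'c'), add 'ccc' as idx 4
Step 5: w='c' (idx 1), end of input -> output (1, '')


Encoded: [(0, 'c'), (0, 'a'), (1, 'c'), (3, 'c'), (1, '')]


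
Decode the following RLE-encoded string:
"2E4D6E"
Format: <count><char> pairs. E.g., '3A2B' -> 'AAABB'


Expanding each <count><char> pair:
  2E -> 'EE'
  4D -> 'DDDD'
  6E -> 'EEEEEE'

Decoded = EEDDDDEEEEEE


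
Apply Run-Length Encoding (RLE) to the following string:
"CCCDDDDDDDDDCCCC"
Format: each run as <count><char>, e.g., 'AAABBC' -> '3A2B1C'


Scanning runs left to right:
  i=0: run of 'C' x 3 -> '3C'
  i=3: run of 'D' x 9 -> '9D'
  i=12: run of 'C' x 4 -> '4C'

RLE = 3C9D4C


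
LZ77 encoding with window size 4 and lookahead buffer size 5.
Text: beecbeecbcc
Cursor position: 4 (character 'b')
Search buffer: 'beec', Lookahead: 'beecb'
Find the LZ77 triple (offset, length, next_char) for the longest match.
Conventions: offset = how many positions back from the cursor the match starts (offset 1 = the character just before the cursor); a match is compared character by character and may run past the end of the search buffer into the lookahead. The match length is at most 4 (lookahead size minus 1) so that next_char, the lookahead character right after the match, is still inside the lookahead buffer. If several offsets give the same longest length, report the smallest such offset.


Try each offset into the search buffer:
  offset=1 (pos 3, char 'c'): match length 0
  offset=2 (pos 2, char 'e'): match length 0
  offset=3 (pos 1, char 'e'): match length 0
  offset=4 (pos 0, char 'b'): match length 4
Longest match has length 4 at offset 4.
next_char = character at position 4 + 4 = 8 -> 'b'

Best match: offset=4, length=4 (matching 'beec' starting at position 0)
LZ77 triple: (4, 4, 'b')


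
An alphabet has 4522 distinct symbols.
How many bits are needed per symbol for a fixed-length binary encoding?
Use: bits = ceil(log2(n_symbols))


log2(4522) = 12.1427
Bracket: 2^12 = 4096 < 4522 <= 2^13 = 8192
So ceil(log2(4522)) = 13

bits = ceil(log2(4522)) = ceil(12.1427) = 13 bits


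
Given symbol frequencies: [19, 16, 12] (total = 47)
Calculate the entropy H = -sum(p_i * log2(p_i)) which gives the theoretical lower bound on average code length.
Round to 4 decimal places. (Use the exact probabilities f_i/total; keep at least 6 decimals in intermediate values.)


Per-symbol terms -p_i * log2(p_i) with p_i = f_i/47:
  p = 19/47 = 0.404255: log2(p) = -1.306661, -p*log2(p) = 0.528225
  p = 16/47 = 0.340426: log2(p) = -1.554589, -p*log2(p) = 0.529222
  p = 12/47 = 0.255319: log2(p) = -1.969626, -p*log2(p) = 0.502883
H = 0.528225 + 0.529222 + 0.502883 = 1.560330

H = 1.5603 bits/symbol


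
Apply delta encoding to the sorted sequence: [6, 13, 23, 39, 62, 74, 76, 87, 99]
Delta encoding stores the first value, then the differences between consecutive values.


First value: 6
Deltas:
  13 - 6 = 7
  23 - 13 = 10
  39 - 23 = 16
  62 - 39 = 23
  74 - 62 = 12
  76 - 74 = 2
  87 - 76 = 11
  99 - 87 = 12


Delta encoded: [6, 7, 10, 16, 23, 12, 2, 11, 12]


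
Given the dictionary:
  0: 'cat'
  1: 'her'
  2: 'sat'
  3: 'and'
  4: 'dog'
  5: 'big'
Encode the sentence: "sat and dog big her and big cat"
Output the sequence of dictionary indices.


Look up each word in the dictionary:
  'sat' -> 2
  'and' -> 3
  'dog' -> 4
  'big' -> 5
  'her' -> 1
  'and' -> 3
  'big' -> 5
  'cat' -> 0

Encoded: [2, 3, 4, 5, 1, 3, 5, 0]


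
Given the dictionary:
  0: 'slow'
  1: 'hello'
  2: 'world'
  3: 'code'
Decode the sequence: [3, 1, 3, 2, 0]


Look up each index in the dictionary:
  3 -> 'code'
  1 -> 'hello'
  3 -> 'code'
  2 -> 'world'
  0 -> 'slow'

Decoded: "code hello code world slow"


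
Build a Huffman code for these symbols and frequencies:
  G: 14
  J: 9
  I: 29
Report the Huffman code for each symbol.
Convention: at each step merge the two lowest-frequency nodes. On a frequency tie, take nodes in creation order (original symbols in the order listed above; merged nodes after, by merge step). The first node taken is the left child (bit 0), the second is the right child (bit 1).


Huffman tree construction:
Step 1: Merge J(9) + G(14) = 23
Step 2: Merge (J+G)(23) + I(29) = 52
Read each symbol's code off the tree from the root (left child = 0, right child = 1).

Codes:
  G: 01 (length 2)
  J: 00 (length 2)
  I: 1 (length 1)
Average code length: 75/52 = 1.4423 bits/symbol


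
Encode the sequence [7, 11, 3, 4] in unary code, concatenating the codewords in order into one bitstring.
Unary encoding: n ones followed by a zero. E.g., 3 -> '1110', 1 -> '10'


Encode each number as n ones followed by a terminating 0:
  7 -> 11111110 (8 bits)
  11 -> 111111111110 (12 bits)
  3 -> 1110 (4 bits)
  4 -> 11110 (5 bits)
Total length = 8 + 12 + 4 + 5 = 29 bits.

Unary([7, 11, 3, 4]) = 11111110111111111110111011110 (29 bits)


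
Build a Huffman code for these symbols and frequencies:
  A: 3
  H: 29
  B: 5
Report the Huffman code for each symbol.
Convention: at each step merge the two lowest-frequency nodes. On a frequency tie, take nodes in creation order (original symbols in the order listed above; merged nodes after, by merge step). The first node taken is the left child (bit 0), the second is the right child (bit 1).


Huffman tree construction:
Step 1: Merge A(3) + B(5) = 8
Step 2: Merge (A+B)(8) + H(29) = 37
Read each symbol's code off the tree from the root (left child = 0, right child = 1).

Codes:
  A: 00 (length 2)
  H: 1 (length 1)
  B: 01 (length 2)
Average code length: 45/37 = 1.2162 bits/symbol


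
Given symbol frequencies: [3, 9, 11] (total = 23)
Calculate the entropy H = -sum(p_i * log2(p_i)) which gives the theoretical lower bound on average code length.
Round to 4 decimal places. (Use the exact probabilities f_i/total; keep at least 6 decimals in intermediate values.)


Per-symbol terms -p_i * log2(p_i) with p_i = f_i/23:
  p = 3/23 = 0.130435: log2(p) = -2.938599, -p*log2(p) = 0.383296
  p = 9/23 = 0.391304: log2(p) = -1.353637, -p*log2(p) = 0.529684
  p = 11/23 = 0.478261: log2(p) = -1.064130, -p*log2(p) = 0.508932
H = 0.383296 + 0.529684 + 0.508932 = 1.421912

H = 1.4219 bits/symbol


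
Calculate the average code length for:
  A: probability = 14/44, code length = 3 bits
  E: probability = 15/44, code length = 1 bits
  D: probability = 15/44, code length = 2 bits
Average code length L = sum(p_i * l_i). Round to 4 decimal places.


Weighted contributions p_i * l_i:
  A: (14/44) * 3 = 42/44
  E: (15/44) * 1 = 15/44
  D: (15/44) * 2 = 30/44
Sum = (42 + 15 + 30)/44 = 87/44

L = 87/44 = 1.9773 bits/symbol
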